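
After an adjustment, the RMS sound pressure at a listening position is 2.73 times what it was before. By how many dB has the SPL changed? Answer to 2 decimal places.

8.72 dB

SPL change from a pressure ratio uses the 20·log₁₀ form:
20·log₁₀(2.73) = 8.72 dB.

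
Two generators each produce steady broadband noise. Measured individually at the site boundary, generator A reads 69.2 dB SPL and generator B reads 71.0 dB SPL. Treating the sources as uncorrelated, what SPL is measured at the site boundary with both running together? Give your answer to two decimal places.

73.20 dB SPL

Add the sources as powers (linear), then convert back to dB:
L_total = 10·log₁₀(10^(69.2/10) + 10^(71.0/10)) = 10·log₁₀(20910000) = 73.20 dB SPL.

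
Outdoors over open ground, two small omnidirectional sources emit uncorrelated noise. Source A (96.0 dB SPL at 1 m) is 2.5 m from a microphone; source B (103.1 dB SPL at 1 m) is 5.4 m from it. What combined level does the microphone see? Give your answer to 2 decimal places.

At the listener: L_A = 96.0 − 20·log₁₀(2.5) = 88.041 dB; L_B = 103.1 − 20·log₁₀(5.4) = 88.452 dB.
Combined: 10·log₁₀(10^(88.041/10)+10^(88.452/10)) = 91.26 dB SPL.

91.26 dB SPL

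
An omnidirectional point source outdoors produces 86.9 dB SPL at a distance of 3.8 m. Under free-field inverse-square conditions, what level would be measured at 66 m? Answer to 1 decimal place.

62.1 dB SPL

Free-field point source: level drops by 20·log₁₀ of the distance ratio.
ΔL = −20·log₁₀(66/3.8) = -24.80 dB, so L₂ = 86.9 + (-24.80) = 62.1 dB SPL.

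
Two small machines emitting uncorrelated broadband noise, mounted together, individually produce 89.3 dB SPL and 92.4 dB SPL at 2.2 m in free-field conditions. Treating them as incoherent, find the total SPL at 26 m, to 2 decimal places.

Combined at 2.2 m: 10·log₁₀(10^(89.3/10)+10^(92.4/10)) = 94.131 dB SPL.
Then apply −20·log₁₀(26/2.2) = -21.451 dB → 72.68 dB SPL.

72.68 dB SPL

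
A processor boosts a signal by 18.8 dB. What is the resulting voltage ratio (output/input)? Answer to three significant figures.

8.71

Voltage ratio = 10^(dB/20).
10^(18.8/20) = 10^(0.9400) = 8.71.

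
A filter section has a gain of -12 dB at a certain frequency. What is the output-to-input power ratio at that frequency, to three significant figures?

0.0631

Power ratio = 10^(dB/10).
10^(-12/10) = 10^(-1.200) = 0.0631.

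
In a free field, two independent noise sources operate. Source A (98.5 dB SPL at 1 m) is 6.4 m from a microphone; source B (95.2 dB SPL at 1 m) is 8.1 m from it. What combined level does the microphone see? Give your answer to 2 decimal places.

At the listener: L_A = 98.5 − 20·log₁₀(6.4) = 82.376 dB; L_B = 95.2 − 20·log₁₀(8.1) = 77.030 dB.
Combined: 10·log₁₀(10^(82.376/10)+10^(77.030/10)) = 83.49 dB SPL.

83.49 dB SPL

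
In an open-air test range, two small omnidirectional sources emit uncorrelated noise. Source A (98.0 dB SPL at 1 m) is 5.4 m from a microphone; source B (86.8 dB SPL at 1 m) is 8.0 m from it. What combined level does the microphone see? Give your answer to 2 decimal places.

83.50 dB SPL

At the listener: L_A = 98.0 − 20·log₁₀(5.4) = 83.352 dB; L_B = 86.8 − 20·log₁₀(8.0) = 68.738 dB.
Combined: 10·log₁₀(10^(83.352/10)+10^(68.738/10)) = 83.50 dB SPL.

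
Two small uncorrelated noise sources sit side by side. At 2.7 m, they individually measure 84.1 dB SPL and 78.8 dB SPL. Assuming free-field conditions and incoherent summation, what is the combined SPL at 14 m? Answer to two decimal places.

Combined at 2.7 m: 10·log₁₀(10^(84.1/10)+10^(78.8/10)) = 85.223 dB SPL.
Then apply −20·log₁₀(14/2.7) = -14.295 dB → 70.93 dB SPL.

70.93 dB SPL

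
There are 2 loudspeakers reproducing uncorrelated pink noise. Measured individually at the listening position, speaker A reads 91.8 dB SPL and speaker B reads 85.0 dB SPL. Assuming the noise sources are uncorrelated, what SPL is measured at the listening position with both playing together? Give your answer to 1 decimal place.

Add the sources as powers (linear), then convert back to dB:
L_total = 10·log₁₀(10^(91.8/10) + 10^(85.0/10)) = 10·log₁₀(1830000000) = 92.6 dB SPL.

92.6 dB SPL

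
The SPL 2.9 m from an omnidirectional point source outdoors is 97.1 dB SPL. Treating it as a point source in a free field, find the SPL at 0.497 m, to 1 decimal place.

112.4 dB SPL

Inverse-square spreading gives ΔL = −20·log₁₀(d₂/d₁).
ΔL = −20·log₁₀(0.497/2.9) = 15.32 dB, so L₂ = 97.1 + (15.32) = 112.4 dB SPL.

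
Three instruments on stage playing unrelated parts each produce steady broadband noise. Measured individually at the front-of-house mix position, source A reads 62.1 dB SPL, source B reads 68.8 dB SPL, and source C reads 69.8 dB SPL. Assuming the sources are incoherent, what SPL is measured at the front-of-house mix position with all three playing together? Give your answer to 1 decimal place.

72.7 dB SPL

Incoherent sources sum as intensities:
L_total = 10·log₁₀(10^(62.1/10) + 10^(68.8/10) + 10^(69.8/10)) = 10·log₁₀(18760000) = 72.7 dB SPL.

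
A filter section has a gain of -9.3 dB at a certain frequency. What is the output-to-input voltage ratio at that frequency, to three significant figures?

Voltage ratio = 10^(dB/20).
10^(-9.3/20) = 10^(-0.4650) = 0.343.

0.343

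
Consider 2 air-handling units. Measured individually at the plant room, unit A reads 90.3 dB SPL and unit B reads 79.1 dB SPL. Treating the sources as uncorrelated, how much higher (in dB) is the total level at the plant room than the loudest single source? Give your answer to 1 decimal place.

0.3 dB

Uncorrelated sources add in intensity (power), not in dB.
L_total = 10·log₁₀(10^(90.3/10) + 10^(79.1/10)) = 90.62 dB SPL.
Excess over the loudest (90.3 dB): 90.62 − 90.3 = 0.3 dB.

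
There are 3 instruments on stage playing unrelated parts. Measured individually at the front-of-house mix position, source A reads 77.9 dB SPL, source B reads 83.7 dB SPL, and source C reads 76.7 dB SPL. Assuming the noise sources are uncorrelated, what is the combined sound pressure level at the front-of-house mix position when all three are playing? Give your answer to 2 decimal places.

85.35 dB SPL

Add the sources as powers (linear), then convert back to dB:
L_total = 10·log₁₀(10^(77.9/10) + 10^(83.7/10) + 10^(76.7/10)) = 10·log₁₀(342900000) = 85.35 dB SPL.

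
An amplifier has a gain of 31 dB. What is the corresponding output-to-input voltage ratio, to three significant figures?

Voltage ratio = 10^(dB/20).
10^(31/20) = 10^(1.550) = 35.5.

35.5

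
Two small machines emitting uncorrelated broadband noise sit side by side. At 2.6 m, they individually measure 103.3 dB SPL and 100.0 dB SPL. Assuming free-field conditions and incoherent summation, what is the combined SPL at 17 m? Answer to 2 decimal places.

88.66 dB SPL

Combined at 2.6 m: 10·log₁₀(10^(103.3/10)+10^(100.0/10)) = 104.966 dB SPL.
Then apply −20·log₁₀(17/2.6) = -16.310 dB → 88.66 dB SPL.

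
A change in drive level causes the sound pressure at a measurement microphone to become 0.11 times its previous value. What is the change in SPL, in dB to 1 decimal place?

Sound pressure is an amplitude quantity: ΔL = 20·log₁₀(p₂/p₁).
20·log₁₀(0.11) = -19.2 dB.

-19.2 dB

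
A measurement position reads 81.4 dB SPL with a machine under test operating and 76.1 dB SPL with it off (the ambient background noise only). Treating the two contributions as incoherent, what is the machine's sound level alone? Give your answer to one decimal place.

Subtract intensities: L_src = 10·log₁₀(10^(L_total/10) − 10^(L_bg/10)).
L_src = 10·log₁₀(10^(81.4/10) − 10^(76.1/10)) = 10·log₁₀(97300000) = 79.9 dB SPL.

79.9 dB SPL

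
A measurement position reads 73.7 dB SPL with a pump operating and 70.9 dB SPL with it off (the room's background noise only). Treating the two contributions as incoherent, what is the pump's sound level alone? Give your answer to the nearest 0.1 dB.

70.5 dB SPL

Remove the background by subtracting linear intensities:
L_src = 10·log₁₀(10^(73.7/10) − 10^(70.9/10)) = 10·log₁₀(11140000) = 70.5 dB SPL.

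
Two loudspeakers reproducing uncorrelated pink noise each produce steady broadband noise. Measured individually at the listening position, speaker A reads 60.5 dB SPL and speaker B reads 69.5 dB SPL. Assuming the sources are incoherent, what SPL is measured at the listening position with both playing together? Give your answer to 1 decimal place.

Incoherent sources sum as intensities:
L_total = 10·log₁₀(10^(60.5/10) + 10^(69.5/10)) = 10·log₁₀(10030000) = 70.0 dB SPL.

70.0 dB SPL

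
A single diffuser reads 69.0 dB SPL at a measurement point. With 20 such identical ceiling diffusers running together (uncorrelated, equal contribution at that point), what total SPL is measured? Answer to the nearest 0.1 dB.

82.0 dB SPL

20 equal incoherent sources raise the level by 10·log₁₀(20) = 13.01 dB.
L_total = 69.0 + 13.01 = 82.0 dB SPL.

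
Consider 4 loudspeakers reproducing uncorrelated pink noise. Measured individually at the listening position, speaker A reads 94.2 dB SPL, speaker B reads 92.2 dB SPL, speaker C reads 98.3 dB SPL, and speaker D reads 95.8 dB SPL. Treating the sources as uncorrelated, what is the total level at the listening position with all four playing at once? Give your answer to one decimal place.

101.7 dB SPL

Add the sources as powers (linear), then convert back to dB:
L_total = 10·log₁₀(10^(94.2/10) + 10^(92.2/10) + 10^(98.3/10) + 10^(95.8/10)) = 10·log₁₀(14853000000) = 101.7 dB SPL.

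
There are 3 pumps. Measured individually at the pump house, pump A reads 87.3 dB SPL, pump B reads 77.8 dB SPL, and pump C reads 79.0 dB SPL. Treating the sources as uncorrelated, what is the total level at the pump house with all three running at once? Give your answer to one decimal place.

Incoherent sources sum as intensities:
L_total = 10·log₁₀(10^(87.3/10) + 10^(77.8/10) + 10^(79.0/10)) = 10·log₁₀(676700000) = 88.3 dB SPL.

88.3 dB SPL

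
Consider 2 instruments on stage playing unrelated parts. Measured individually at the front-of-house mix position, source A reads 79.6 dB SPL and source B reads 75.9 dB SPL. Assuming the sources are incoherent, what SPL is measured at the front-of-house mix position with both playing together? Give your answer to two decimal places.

Incoherent sources sum as intensities:
L_total = 10·log₁₀(10^(79.6/10) + 10^(75.9/10)) = 10·log₁₀(130100000) = 81.14 dB SPL.

81.14 dB SPL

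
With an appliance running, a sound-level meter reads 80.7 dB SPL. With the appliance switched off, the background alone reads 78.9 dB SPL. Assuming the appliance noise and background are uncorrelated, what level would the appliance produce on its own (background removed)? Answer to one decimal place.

76.0 dB SPL

Remove the background by subtracting linear intensities:
L_src = 10·log₁₀(10^(80.7/10) − 10^(78.9/10)) = 10·log₁₀(39870000) = 76.0 dB SPL.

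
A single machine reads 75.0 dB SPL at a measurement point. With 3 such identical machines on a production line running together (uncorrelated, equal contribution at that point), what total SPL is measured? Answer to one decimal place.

79.8 dB SPL

3 equal incoherent sources raise the level by 10·log₁₀(3) = 4.77 dB.
L_total = 75.0 + 4.77 = 79.8 dB SPL.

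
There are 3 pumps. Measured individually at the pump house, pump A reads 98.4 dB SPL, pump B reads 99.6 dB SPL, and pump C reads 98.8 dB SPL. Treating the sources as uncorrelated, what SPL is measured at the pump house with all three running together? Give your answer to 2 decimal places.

Incoherent sources sum as intensities:
L_total = 10·log₁₀(10^(98.4/10) + 10^(99.6/10) + 10^(98.8/10)) = 10·log₁₀(23624000000) = 103.73 dB SPL.

103.73 dB SPL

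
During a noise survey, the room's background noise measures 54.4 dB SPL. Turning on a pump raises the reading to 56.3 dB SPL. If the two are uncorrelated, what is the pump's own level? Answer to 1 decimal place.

51.8 dB SPL

Remove the background by subtracting linear intensities:
L_src = 10·log₁₀(10^(56.3/10) − 10^(54.4/10)) = 10·log₁₀(151200) = 51.8 dB SPL.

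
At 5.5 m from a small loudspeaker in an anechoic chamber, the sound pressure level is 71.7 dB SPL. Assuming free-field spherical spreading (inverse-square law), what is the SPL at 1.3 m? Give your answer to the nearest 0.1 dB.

Inverse-square spreading gives ΔL = −20·log₁₀(d₂/d₁).
ΔL = −20·log₁₀(1.3/5.5) = 12.53 dB, so L₂ = 71.7 + (12.53) = 84.2 dB SPL.

84.2 dB SPL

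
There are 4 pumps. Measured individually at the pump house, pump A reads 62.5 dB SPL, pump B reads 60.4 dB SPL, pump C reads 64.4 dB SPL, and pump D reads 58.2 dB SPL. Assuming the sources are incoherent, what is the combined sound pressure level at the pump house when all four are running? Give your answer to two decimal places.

67.99 dB SPL

Uncorrelated sources add in intensity (power), not in dB.
L_total = 10·log₁₀(10^(62.5/10) + 10^(60.4/10) + 10^(64.4/10) + 10^(58.2/10)) = 10·log₁₀(6290000) = 67.99 dB SPL.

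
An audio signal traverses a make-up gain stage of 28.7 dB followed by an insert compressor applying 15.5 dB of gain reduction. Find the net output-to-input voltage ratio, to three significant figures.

4.57

Net gain = 28.7 + (−15.5) = 13.2 dB.
Voltage ratio = 10^(13.2/20) = 4.57.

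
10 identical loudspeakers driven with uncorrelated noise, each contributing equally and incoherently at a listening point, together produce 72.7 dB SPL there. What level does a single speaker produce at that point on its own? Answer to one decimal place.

62.7 dB SPL

10 equal incoherent sources add 10·log₁₀(10) = 10.00 dB over one source.
L_one = 72.7 − 10.00 = 62.7 dB SPL.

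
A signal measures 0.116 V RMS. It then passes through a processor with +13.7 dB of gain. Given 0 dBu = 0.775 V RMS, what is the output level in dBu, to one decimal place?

-2.8 dBu

Input level: 20·log₁₀(0.116/0.775) = -16.50 dBu.
Output: -16.50 + 13.7 = -2.8 dBu.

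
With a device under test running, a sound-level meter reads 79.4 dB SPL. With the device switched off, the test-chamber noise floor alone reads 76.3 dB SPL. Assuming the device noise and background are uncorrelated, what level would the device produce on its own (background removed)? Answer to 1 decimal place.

Subtract intensities: L_src = 10·log₁₀(10^(L_total/10) − 10^(L_bg/10)).
L_src = 10·log₁₀(10^(79.4/10) − 10^(76.3/10)) = 10·log₁₀(44440000) = 76.5 dB SPL.

76.5 dB SPL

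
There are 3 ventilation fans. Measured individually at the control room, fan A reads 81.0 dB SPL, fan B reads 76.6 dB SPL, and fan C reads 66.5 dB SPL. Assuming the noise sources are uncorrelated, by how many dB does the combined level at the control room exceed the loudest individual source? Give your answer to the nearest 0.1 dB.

1.5 dB

Add the sources as powers (linear), then convert back to dB:
L_total = 10·log₁₀(10^(81.0/10) + 10^(76.6/10) + 10^(66.5/10)) = 82.46 dB SPL.
Excess over the loudest (81.0 dB): 82.46 − 81.0 = 1.5 dB.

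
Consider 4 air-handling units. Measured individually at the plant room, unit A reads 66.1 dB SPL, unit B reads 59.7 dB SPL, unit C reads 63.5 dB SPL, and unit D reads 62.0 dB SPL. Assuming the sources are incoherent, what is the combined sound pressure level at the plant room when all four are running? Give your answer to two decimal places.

Add the sources as powers (linear), then convert back to dB:
L_total = 10·log₁₀(10^(66.1/10) + 10^(59.7/10) + 10^(63.5/10) + 10^(62.0/10)) = 10·log₁₀(8831000) = 69.46 dB SPL.

69.46 dB SPL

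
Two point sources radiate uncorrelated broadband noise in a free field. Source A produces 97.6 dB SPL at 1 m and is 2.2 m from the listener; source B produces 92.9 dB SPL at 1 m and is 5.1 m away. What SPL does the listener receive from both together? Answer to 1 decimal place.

At the listener: L_A = 97.6 − 20·log₁₀(2.2) = 90.75 dB; L_B = 92.9 − 20·log₁₀(5.1) = 78.75 dB.
Combined: 10·log₁₀(10^(90.75/10)+10^(78.75/10)) = 91.0 dB SPL.

91.0 dB SPL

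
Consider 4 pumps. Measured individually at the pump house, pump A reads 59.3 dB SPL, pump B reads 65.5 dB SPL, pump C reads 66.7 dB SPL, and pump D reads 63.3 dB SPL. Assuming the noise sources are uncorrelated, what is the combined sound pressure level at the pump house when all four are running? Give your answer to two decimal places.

70.50 dB SPL

Add the sources as powers (linear), then convert back to dB:
L_total = 10·log₁₀(10^(59.3/10) + 10^(65.5/10) + 10^(66.7/10) + 10^(63.3/10)) = 10·log₁₀(11210000) = 70.50 dB SPL.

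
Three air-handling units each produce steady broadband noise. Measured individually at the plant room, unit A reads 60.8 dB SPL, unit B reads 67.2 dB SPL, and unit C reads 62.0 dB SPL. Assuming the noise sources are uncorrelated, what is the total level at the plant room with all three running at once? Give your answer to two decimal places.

Incoherent sources sum as intensities:
L_total = 10·log₁₀(10^(60.8/10) + 10^(67.2/10) + 10^(62.0/10)) = 10·log₁₀(8035000) = 69.05 dB SPL.

69.05 dB SPL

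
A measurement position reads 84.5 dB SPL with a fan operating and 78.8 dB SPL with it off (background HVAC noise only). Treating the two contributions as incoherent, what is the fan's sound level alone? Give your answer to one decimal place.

Remove the background by subtracting linear intensities:
L_src = 10·log₁₀(10^(84.5/10) − 10^(78.8/10)) = 10·log₁₀(206000000) = 83.1 dB SPL.

83.1 dB SPL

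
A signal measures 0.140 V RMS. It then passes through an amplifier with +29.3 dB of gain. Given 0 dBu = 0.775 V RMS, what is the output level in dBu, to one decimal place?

+14.4 dBu

Input level: 20·log₁₀(0.140/0.775) = -14.86 dBu.
Output: -14.86 + 29.3 = +14.4 dBu.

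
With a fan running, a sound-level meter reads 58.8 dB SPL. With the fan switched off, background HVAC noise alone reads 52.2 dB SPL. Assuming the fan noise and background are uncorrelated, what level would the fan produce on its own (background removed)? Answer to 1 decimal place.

57.7 dB SPL

Background correction is a power subtraction:
L_src = 10·log₁₀(10^(58.8/10) − 10^(52.2/10)) = 10·log₁₀(592600) = 57.7 dB SPL.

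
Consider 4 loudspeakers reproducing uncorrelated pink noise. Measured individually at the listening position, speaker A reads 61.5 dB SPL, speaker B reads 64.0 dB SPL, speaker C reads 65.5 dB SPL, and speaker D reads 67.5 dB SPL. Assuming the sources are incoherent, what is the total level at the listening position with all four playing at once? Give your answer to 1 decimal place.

Incoherent sources sum as intensities:
L_total = 10·log₁₀(10^(61.5/10) + 10^(64.0/10) + 10^(65.5/10) + 10^(67.5/10)) = 10·log₁₀(13100000) = 71.2 dB SPL.

71.2 dB SPL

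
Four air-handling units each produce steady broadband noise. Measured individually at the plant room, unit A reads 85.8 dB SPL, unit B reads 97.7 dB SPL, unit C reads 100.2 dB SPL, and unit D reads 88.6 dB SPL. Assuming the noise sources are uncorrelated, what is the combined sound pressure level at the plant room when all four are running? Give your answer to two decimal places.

102.42 dB SPL

Incoherent sources sum as intensities:
L_total = 10·log₁₀(10^(85.8/10) + 10^(97.7/10) + 10^(100.2/10) + 10^(88.6/10)) = 10·log₁₀(17464000000) = 102.42 dB SPL.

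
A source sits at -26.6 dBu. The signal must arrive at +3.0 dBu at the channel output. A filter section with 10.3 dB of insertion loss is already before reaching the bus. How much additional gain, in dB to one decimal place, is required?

39.9 dB

The required make-up gain is the shortfall in the dB sum.
G = +3.0 − (-26.6) + 10.3 = 39.9 dB.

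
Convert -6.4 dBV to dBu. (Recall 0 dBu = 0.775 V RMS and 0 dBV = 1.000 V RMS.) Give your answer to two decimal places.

-4.19 dBu

The offset between the scales is 20·log₁₀(0.775/1.000) = −2.214 dB.
So dBu = -6.4 + 2.214 = -4.19 dBu.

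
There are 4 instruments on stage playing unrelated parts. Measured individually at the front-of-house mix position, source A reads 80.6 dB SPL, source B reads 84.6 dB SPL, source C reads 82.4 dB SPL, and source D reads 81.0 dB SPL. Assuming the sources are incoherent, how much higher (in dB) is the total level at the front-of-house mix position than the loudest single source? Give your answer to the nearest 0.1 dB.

Uncorrelated sources add in intensity (power), not in dB.
L_total = 10·log₁₀(10^(80.6/10) + 10^(84.6/10) + 10^(82.4/10) + 10^(81.0/10)) = 88.47 dB SPL.
Excess over the loudest (84.6 dB): 88.47 − 84.6 = 3.9 dB.

3.9 dB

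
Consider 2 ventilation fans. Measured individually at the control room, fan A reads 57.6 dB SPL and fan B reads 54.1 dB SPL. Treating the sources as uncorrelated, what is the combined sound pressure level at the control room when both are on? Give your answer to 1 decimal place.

Incoherent sources sum as intensities:
L_total = 10·log₁₀(10^(57.6/10) + 10^(54.1/10)) = 10·log₁₀(832500) = 59.2 dB SPL.

59.2 dB SPL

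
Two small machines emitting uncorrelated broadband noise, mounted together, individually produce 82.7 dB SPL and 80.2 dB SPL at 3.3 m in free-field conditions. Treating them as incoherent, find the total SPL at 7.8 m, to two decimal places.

77.17 dB SPL

Combined at 3.3 m: 10·log₁₀(10^(82.7/10)+10^(80.2/10)) = 84.638 dB SPL.
Then apply −20·log₁₀(7.8/3.3) = -7.472 dB → 77.17 dB SPL.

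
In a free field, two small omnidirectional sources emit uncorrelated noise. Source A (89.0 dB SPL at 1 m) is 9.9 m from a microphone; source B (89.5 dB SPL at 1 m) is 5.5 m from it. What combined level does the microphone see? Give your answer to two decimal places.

At the listener: L_A = 89.0 − 20·log₁₀(9.9) = 69.087 dB; L_B = 89.5 − 20·log₁₀(5.5) = 74.693 dB.
Combined: 10·log₁₀(10^(69.087/10)+10^(74.693/10)) = 75.75 dB SPL.

75.75 dB SPL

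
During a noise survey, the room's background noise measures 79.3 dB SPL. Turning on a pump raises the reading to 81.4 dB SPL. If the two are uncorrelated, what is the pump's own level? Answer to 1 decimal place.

77.2 dB SPL

Remove the background by subtracting linear intensities:
L_src = 10·log₁₀(10^(81.4/10) − 10^(79.3/10)) = 10·log₁₀(52920000) = 77.2 dB SPL.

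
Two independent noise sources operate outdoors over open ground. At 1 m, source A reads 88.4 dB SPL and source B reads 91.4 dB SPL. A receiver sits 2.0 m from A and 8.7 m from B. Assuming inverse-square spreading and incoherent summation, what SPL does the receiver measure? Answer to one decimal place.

82.8 dB SPL

At the listener: L_A = 88.4 − 20·log₁₀(2.0) = 82.38 dB; L_B = 91.4 − 20·log₁₀(8.7) = 72.61 dB.
Combined: 10·log₁₀(10^(82.38/10)+10^(72.61/10)) = 82.8 dB SPL.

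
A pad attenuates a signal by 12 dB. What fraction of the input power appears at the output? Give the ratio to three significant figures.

0.0631

Power ratio = 10^(dB/10).
10^(-12/10) = 10^(-1.200) = 0.0631.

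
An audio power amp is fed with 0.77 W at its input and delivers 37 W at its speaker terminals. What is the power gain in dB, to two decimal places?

For a power ratio, dB = 10·log₁₀(P₂/P₁).
10·log₁₀(37/0.77) = 10·log₁₀(48.05) = 16.82 dB.

16.82 dB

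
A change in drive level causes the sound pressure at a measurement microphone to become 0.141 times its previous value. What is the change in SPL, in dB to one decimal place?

-17.0 dB

SPL change from a pressure ratio uses the 20·log₁₀ form:
20·log₁₀(0.141) = -17.0 dB.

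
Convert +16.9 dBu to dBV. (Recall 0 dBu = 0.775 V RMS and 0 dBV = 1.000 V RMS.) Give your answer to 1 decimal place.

+14.7 dBV

The offset between the scales is 20·log₁₀(0.775/1.000) = −2.214 dB.
So dBV = +16.9 − 2.214 = +14.7 dBV.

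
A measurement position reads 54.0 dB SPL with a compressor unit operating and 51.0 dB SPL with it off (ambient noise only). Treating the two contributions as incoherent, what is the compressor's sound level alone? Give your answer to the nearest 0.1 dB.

51.0 dB SPL

Subtract intensities: L_src = 10·log₁₀(10^(L_total/10) − 10^(L_bg/10)).
L_src = 10·log₁₀(10^(54.0/10) − 10^(51.0/10)) = 10·log₁₀(125300) = 51.0 dB SPL.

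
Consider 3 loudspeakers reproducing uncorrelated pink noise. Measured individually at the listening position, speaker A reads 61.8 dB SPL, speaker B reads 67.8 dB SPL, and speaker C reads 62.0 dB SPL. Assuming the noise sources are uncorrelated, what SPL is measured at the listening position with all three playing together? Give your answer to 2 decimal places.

Incoherent sources sum as intensities:
L_total = 10·log₁₀(10^(61.8/10) + 10^(67.8/10) + 10^(62.0/10)) = 10·log₁₀(9124000) = 69.60 dB SPL.

69.60 dB SPL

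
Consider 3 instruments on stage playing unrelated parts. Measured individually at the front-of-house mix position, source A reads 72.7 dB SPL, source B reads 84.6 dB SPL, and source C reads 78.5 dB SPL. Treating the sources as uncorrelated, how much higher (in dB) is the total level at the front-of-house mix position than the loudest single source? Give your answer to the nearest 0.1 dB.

1.2 dB

Uncorrelated sources add in intensity (power), not in dB.
L_total = 10·log₁₀(10^(72.7/10) + 10^(84.6/10) + 10^(78.5/10)) = 85.77 dB SPL.
Excess over the loudest (84.6 dB): 85.77 − 84.6 = 1.2 dB.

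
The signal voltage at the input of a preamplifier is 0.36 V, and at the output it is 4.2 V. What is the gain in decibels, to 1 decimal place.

For a voltage ratio, dB = 20·log₁₀(V₂/V₁).
20·log₁₀(4.2/0.36) = 20·log₁₀(11.67) = 21.3 dB.

21.3 dB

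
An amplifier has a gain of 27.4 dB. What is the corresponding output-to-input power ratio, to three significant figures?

Power ratio = 10^(dB/10).
10^(27.4/10) = 10^(2.740) = 550.

550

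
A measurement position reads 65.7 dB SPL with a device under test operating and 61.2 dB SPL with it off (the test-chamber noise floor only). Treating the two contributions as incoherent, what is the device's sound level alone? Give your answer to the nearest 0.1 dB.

63.8 dB SPL

Remove the background by subtracting linear intensities:
L_src = 10·log₁₀(10^(65.7/10) − 10^(61.2/10)) = 10·log₁₀(2397000) = 63.8 dB SPL.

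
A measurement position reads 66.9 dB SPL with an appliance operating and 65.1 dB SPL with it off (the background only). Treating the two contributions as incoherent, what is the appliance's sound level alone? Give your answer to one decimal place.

62.2 dB SPL

Subtract intensities: L_src = 10·log₁₀(10^(L_total/10) − 10^(L_bg/10)).
L_src = 10·log₁₀(10^(66.9/10) − 10^(65.1/10)) = 10·log₁₀(1662000) = 62.2 dB SPL.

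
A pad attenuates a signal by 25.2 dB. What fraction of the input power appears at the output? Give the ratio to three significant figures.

0.00302

Power ratio = 10^(dB/10).
10^(-25.2/10) = 10^(-2.520) = 0.00302.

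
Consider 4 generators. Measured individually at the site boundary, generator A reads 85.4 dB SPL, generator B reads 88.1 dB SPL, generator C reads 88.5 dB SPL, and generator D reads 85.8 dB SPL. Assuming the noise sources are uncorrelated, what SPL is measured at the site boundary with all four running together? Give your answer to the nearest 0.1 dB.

Uncorrelated sources add in intensity (power), not in dB.
L_total = 10·log₁₀(10^(85.4/10) + 10^(88.1/10) + 10^(88.5/10) + 10^(85.8/10)) = 10·log₁₀(2081000000) = 93.2 dB SPL.

93.2 dB SPL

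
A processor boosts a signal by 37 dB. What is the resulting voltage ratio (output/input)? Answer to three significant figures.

70.8

Voltage ratio = 10^(dB/20).
10^(37/20) = 10^(1.850) = 70.8.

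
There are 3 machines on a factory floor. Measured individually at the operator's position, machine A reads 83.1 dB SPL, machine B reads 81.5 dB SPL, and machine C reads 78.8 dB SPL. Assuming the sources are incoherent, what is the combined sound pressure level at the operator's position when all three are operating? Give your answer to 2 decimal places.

86.25 dB SPL

Uncorrelated sources add in intensity (power), not in dB.
L_total = 10·log₁₀(10^(83.1/10) + 10^(81.5/10) + 10^(78.8/10)) = 10·log₁₀(421300000) = 86.25 dB SPL.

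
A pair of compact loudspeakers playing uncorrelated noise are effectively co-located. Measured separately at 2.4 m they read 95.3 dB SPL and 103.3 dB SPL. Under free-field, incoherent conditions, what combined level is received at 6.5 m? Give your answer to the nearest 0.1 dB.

95.3 dB SPL

Combined at 2.4 m: 10·log₁₀(10^(95.3/10)+10^(103.3/10)) = 103.94 dB SPL.
Then apply −20·log₁₀(6.5/2.4) = -8.65 dB → 95.3 dB SPL.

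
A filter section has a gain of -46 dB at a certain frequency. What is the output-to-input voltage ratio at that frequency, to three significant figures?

Voltage ratio = 10^(dB/20).
10^(-46/20) = 10^(-2.300) = 0.00501.

0.00501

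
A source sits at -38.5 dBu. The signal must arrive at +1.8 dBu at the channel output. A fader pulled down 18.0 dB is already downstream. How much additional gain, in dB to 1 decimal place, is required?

58.3 dB

The required make-up gain is the shortfall in the dB sum.
G = +1.8 − (-38.5) + 18.0 = 58.3 dB.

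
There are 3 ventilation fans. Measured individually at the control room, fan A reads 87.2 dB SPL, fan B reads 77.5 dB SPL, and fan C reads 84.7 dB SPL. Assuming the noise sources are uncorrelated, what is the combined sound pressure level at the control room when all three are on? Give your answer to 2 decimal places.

89.43 dB SPL

Uncorrelated sources add in intensity (power), not in dB.
L_total = 10·log₁₀(10^(87.2/10) + 10^(77.5/10) + 10^(84.7/10)) = 10·log₁₀(876200000) = 89.43 dB SPL.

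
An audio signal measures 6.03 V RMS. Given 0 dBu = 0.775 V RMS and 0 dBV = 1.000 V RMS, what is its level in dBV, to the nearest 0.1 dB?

dBV = 20·log₁₀(V / 1.000 V).
20·log₁₀(6.03/1.000) = +15.6 dBV.

+15.6 dBV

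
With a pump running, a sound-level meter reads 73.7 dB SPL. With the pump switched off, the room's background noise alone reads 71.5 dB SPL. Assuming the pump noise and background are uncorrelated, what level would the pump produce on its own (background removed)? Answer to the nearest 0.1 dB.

69.7 dB SPL

Remove the background by subtracting linear intensities:
L_src = 10·log₁₀(10^(73.7/10) − 10^(71.5/10)) = 10·log₁₀(9317000) = 69.7 dB SPL.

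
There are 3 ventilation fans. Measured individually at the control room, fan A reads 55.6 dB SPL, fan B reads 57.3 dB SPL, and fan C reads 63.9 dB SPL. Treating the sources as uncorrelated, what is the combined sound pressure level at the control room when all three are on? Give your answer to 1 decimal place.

Incoherent sources sum as intensities:
L_total = 10·log₁₀(10^(55.6/10) + 10^(57.3/10) + 10^(63.9/10)) = 10·log₁₀(3355000) = 65.3 dB SPL.

65.3 dB SPL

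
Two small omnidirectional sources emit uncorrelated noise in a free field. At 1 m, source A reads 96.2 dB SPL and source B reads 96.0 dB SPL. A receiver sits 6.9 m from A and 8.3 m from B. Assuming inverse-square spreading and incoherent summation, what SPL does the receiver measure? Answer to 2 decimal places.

81.62 dB SPL

At the listener: L_A = 96.2 − 20·log₁₀(6.9) = 79.423 dB; L_B = 96.0 − 20·log₁₀(8.3) = 77.618 dB.
Combined: 10·log₁₀(10^(79.423/10)+10^(77.618/10)) = 81.62 dB SPL.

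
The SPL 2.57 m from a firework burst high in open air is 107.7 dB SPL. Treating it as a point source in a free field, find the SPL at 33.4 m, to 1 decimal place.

Inverse-square spreading gives ΔL = −20·log₁₀(d₂/d₁).
ΔL = −20·log₁₀(33.4/2.57) = -22.28 dB, so L₂ = 107.7 + (-22.28) = 85.4 dB SPL.

85.4 dB SPL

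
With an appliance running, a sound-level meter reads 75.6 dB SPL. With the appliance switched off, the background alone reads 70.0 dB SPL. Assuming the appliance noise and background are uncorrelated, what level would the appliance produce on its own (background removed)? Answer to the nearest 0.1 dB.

74.2 dB SPL

Remove the background by subtracting linear intensities:
L_src = 10·log₁₀(10^(75.6/10) − 10^(70.0/10)) = 10·log₁₀(26310000) = 74.2 dB SPL.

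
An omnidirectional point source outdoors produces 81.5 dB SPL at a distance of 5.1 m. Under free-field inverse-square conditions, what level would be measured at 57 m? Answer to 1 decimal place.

60.5 dB SPL

For a point source in a free field, ΔL = −20·log₁₀(d₂/d₁).
ΔL = −20·log₁₀(57/5.1) = -20.97 dB, so L₂ = 81.5 + (-20.97) = 60.5 dB SPL.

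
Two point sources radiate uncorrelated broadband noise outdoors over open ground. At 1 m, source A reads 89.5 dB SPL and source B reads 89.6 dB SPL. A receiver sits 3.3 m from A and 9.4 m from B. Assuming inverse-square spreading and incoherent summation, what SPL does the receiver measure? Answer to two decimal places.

79.65 dB SPL

At the listener: L_A = 89.5 − 20·log₁₀(3.3) = 79.130 dB; L_B = 89.6 − 20·log₁₀(9.4) = 70.137 dB.
Combined: 10·log₁₀(10^(79.130/10)+10^(70.137/10)) = 79.65 dB SPL.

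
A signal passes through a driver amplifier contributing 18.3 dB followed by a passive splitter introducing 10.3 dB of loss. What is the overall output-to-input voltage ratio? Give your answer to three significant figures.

Net gain = 18.3 + (−10.3) = 8.0 dB.
Voltage ratio = 10^(8.0/20) = 2.51.

2.51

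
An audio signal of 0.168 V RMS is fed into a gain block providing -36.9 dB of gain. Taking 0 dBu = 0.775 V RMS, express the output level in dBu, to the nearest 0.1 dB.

-50.2 dBu

Input level: 20·log₁₀(0.168/0.775) = -13.28 dBu.
Output: -13.28 − 36.9 = -50.2 dBu.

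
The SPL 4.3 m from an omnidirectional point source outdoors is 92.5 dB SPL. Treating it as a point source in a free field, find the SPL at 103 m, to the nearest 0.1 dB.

Inverse-square spreading gives ΔL = −20·log₁₀(d₂/d₁).
ΔL = −20·log₁₀(103/4.3) = -27.59 dB, so L₂ = 92.5 + (-27.59) = 64.9 dB SPL.

64.9 dB SPL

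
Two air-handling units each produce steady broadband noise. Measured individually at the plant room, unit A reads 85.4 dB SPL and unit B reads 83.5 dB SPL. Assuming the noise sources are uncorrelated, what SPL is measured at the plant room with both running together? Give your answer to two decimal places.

87.56 dB SPL

Uncorrelated sources add in intensity (power), not in dB.
L_total = 10·log₁₀(10^(85.4/10) + 10^(83.5/10)) = 10·log₁₀(570600000) = 87.56 dB SPL.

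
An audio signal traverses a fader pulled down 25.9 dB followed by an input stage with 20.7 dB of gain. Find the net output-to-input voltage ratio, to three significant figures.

Net gain = (−25.9) + 20.7 = -5.2 dB.
Voltage ratio = 10^(-5.2/20) = 0.550.

0.550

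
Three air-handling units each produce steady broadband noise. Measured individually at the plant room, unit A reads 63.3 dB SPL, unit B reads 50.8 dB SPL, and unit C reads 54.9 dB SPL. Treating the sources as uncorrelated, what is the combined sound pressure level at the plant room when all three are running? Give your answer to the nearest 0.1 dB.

Uncorrelated sources add in intensity (power), not in dB.
L_total = 10·log₁₀(10^(63.3/10) + 10^(50.8/10) + 10^(54.9/10)) = 10·log₁₀(2567000) = 64.1 dB SPL.

64.1 dB SPL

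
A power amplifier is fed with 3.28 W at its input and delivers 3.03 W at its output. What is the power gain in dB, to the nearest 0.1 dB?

-0.3 dB

Power is a power quantity, so gain = 10·log₁₀(P_out/P_in).
10·log₁₀(3.03/3.28) = 10·log₁₀(0.9238) = -0.3 dB.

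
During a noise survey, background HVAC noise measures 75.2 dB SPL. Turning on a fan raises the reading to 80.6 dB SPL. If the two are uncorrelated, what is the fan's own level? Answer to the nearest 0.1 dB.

79.1 dB SPL

Subtract intensities: L_src = 10·log₁₀(10^(L_total/10) − 10^(L_bg/10)).
L_src = 10·log₁₀(10^(80.6/10) − 10^(75.2/10)) = 10·log₁₀(81700000) = 79.1 dB SPL.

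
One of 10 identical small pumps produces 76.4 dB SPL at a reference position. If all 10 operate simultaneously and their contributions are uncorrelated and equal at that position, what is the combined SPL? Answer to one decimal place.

10 equal incoherent sources raise the level by 10·log₁₀(10) = 10.00 dB.
L_total = 76.4 + 10.00 = 86.4 dB SPL.

86.4 dB SPL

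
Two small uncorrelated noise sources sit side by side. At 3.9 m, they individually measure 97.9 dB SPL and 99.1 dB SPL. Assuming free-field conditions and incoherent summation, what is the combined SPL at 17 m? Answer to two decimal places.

Combined at 3.9 m: 10·log₁₀(10^(97.9/10)+10^(99.1/10)) = 101.552 dB SPL.
Then apply −20·log₁₀(17/3.9) = -12.788 dB → 88.76 dB SPL.

88.76 dB SPL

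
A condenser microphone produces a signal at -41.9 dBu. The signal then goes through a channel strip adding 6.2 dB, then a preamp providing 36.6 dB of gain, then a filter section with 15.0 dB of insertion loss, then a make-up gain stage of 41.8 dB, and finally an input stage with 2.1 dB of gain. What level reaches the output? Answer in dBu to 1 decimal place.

+29.8 dBu

Gain stages sum in dB:
-41.9 + 6.2 + 36.6 − 15.0 + 41.8 + 2.1 = +29.8 dBu.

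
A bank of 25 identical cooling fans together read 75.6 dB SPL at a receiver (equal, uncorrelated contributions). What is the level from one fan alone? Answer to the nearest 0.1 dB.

25 equal incoherent sources add 10·log₁₀(25) = 13.98 dB over one source.
L_one = 75.6 − 13.98 = 61.6 dB SPL.

61.6 dB SPL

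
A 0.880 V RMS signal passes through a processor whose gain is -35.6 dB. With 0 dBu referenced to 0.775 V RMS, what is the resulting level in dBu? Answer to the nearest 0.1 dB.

Input level: 20·log₁₀(0.880/0.775) = 1.10 dBu.
Output: 1.10 − 35.6 = -34.5 dBu.

-34.5 dBu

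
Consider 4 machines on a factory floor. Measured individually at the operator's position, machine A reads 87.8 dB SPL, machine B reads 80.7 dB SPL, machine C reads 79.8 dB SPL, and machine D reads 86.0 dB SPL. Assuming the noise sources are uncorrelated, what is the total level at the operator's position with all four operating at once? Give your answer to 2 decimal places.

90.84 dB SPL

Incoherent sources sum as intensities:
L_total = 10·log₁₀(10^(87.8/10) + 10^(80.7/10) + 10^(79.8/10) + 10^(86.0/10)) = 10·log₁₀(1214000000) = 90.84 dB SPL.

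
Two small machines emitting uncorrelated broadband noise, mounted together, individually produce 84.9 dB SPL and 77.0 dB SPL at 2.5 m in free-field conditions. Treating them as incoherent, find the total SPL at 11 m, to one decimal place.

72.7 dB SPL

Combined at 2.5 m: 10·log₁₀(10^(84.9/10)+10^(77.0/10)) = 85.55 dB SPL.
Then apply −20·log₁₀(11/2.5) = -12.87 dB → 72.7 dB SPL.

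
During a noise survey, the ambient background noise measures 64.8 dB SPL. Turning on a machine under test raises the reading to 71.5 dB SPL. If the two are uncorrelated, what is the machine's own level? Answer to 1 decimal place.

70.5 dB SPL

Background correction is a power subtraction:
L_src = 10·log₁₀(10^(71.5/10) − 10^(64.8/10)) = 10·log₁₀(11110000) = 70.5 dB SPL.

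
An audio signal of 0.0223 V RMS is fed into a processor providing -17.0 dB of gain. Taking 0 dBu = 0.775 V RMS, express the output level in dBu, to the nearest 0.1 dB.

Input level: 20·log₁₀(0.0223/0.775) = -30.82 dBu.
Output: -30.82 − 17.0 = -47.8 dBu.

-47.8 dBu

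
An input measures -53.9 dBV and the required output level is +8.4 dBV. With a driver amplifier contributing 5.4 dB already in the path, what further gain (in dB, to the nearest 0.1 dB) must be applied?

56.9 dB

The required make-up gain is the shortfall in the dB sum.
G = +8.4 − (-53.9) − 5.4 = 56.9 dB.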